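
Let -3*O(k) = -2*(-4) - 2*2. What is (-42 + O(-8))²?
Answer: 16900/9 ≈ 1877.8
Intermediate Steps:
O(k) = -4/3 (O(k) = -(-2*(-4) - 2*2)/3 = -(8 - 4)/3 = -⅓*4 = -4/3)
(-42 + O(-8))² = (-42 - 4/3)² = (-130/3)² = 16900/9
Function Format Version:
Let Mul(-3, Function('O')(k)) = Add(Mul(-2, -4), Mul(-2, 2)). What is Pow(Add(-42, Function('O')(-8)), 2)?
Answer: Rational(16900, 9) ≈ 1877.8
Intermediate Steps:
Function('O')(k) = Rational(-4, 3) (Function('O')(k) = Mul(Rational(-1, 3), Add(Mul(-2, -4), Mul(-2, 2))) = Mul(Rational(-1, 3), Add(8, -4)) = Mul(Rational(-1, 3), 4) = Rational(-4, 3))
Pow(Add(-42, Function('O')(-8)), 2) = Pow(Add(-42, Rational(-4, 3)), 2) = Pow(Rational(-130, 3), 2) = Rational(16900, 9)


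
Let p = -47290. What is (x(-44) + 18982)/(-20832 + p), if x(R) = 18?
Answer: -9500/34061 ≈ -0.27891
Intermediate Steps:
(x(-44) + 18982)/(-20832 + p) = (18 + 18982)/(-20832 - 47290) = 19000/(-68122) = 19000*(-1/68122) = -9500/34061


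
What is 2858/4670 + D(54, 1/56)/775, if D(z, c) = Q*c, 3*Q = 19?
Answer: 37220033/60803400 ≈ 0.61214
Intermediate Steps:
Q = 19/3 (Q = (1/3)*19 = 19/3 ≈ 6.3333)
D(z, c) = 19*c/3
2858/4670 + D(54, 1/56)/775 = 2858/4670 + ((19/3)/56)/775 = 2858*(1/4670) + ((19/3)*(1/56))*(1/775) = 1429/2335 + (19/168)*(1/775) = 1429/2335 + 19/130200 = 37220033/60803400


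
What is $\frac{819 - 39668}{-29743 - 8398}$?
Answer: $\frac{38849}{38141} \approx 1.0186$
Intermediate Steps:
$\frac{819 - 39668}{-29743 - 8398} = - \frac{38849}{-38141} = \left(-38849\right) \left(- \frac{1}{38141}\right) = \frac{38849}{38141}$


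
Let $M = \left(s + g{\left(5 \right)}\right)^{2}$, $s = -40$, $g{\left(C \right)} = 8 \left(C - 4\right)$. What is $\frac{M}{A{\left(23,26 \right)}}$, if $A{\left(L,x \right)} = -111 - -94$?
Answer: $- \frac{1024}{17} \approx -60.235$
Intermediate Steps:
$g{\left(C \right)} = -32 + 8 C$ ($g{\left(C \right)} = 8 \left(-4 + C\right) = -32 + 8 C$)
$A{\left(L,x \right)} = -17$ ($A{\left(L,x \right)} = -111 + 94 = -17$)
$M = 1024$ ($M = \left(-40 + \left(-32 + 8 \cdot 5\right)\right)^{2} = \left(-40 + \left(-32 + 40\right)\right)^{2} = \left(-40 + 8\right)^{2} = \left(-32\right)^{2} = 1024$)
$\frac{M}{A{\left(23,26 \right)}} = \frac{1024}{-17} = 1024 \left(- \frac{1}{17}\right) = - \frac{1024}{17}$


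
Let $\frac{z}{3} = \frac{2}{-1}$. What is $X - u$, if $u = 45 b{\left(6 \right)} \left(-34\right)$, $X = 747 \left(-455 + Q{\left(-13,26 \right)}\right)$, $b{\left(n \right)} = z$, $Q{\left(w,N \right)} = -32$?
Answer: $-372969$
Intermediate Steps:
$z = -6$ ($z = 3 \frac{2}{-1} = 3 \cdot 2 \left(-1\right) = 3 \left(-2\right) = -6$)
$b{\left(n \right)} = -6$
$X = -363789$ ($X = 747 \left(-455 - 32\right) = 747 \left(-487\right) = -363789$)
$u = 9180$ ($u = 45 \left(-6\right) \left(-34\right) = \left(-270\right) \left(-34\right) = 9180$)
$X - u = -363789 - 9180 = -372969$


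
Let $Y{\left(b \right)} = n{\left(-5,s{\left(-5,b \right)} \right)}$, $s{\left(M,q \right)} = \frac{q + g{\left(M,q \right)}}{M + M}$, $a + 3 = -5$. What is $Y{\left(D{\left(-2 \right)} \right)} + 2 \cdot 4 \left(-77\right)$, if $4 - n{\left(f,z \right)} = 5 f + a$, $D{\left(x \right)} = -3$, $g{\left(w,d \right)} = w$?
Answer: $-579$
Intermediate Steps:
$a = -8$ ($a = -3 - 5 = -8$)
$s{\left(M,q \right)} = \frac{M + q}{2 M}$ ($s{\left(M,q \right)} = \frac{q + M}{M + M} = \frac{M + q}{2 M}$)
$n{\left(f,z \right)} = 12 - 5 f$ ($n{\left(f,z \right)} = 4 - \left(5 f - 8\right) = 4 - \left(-8 + 5 f\right) = 12 - 5 f$)
$Y{\left(b \right)} = 37$ ($Y{\left(b \right)} = 12 - -25 = 12 + 25 = 37$)
$Y{\left(D{\left(-2 \right)} \right)} + 2 \cdot 4 \left(-77\right) = 37 + 2 \cdot 4 \left(-77\right) = 37 + 8 \left(-77\right) = 37 - 616 = -579$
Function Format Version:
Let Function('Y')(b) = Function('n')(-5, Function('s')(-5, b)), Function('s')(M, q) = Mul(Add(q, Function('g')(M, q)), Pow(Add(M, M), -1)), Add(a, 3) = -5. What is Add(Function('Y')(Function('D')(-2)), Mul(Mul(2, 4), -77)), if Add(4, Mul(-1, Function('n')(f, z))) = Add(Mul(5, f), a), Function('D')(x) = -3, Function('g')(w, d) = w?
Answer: -579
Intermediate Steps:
a = -8 (a = Add(-3, -5) = -8)
Function('s')(M, q) = Mul(Rational(1, 2), Pow(M, -1), Add(M, q)) (Function('s')(M, q) = Mul(Add(q, M), Pow(Add(M, M), -1)) = Mul(Add(M, q), Pow(Mul(2, M), -1)) = Mul(Add(M, q), Mul(Rational(1, 2), Pow(M, -1))) = Mul(Rational(1, 2), Pow(M, -1), Add(M, q)))
Function('n')(f, z) = Add(12, Mul(-5, f)) (Function('n')(f, z) = Add(4, Mul(-1, Add(Mul(5, f), -8))) = Add(4, Mul(-1, Add(-8, Mul(5, f)))) = Add(4, Add(8, Mul(-5, f))) = Add(12, Mul(-5, f)))
Function('Y')(b) = 37 (Function('Y')(b) = Add(12, Mul(-5, -5)) = Add(12, 25) = 37)
Add(Function('Y')(Function('D')(-2)), Mul(Mul(2, 4), -77)) = Add(37, Mul(Mul(2, 4), -77)) = Add(37, Mul(8, -77)) = Add(37, -616) = -579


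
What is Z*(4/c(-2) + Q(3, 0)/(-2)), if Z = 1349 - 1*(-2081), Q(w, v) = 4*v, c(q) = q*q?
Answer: 3430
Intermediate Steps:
c(q) = q**2
Z = 3430 (Z = 1349 + 2081 = 3430)
Z*(4/c(-2) + Q(3, 0)/(-2)) = 3430*(4/((-2)**2) + (4*0)/(-2)) = 3430*(4/4 + 0*(-1/2)) = 3430*(4*(1/4) + 0) = 3430*(1 + 0) = 3430*1 = 3430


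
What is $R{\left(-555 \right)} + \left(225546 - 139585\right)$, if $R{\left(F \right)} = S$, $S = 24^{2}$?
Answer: $86537$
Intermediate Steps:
$S = 576$
$R{\left(F \right)} = 576$
$R{\left(-555 \right)} + \left(225546 - 139585\right) = 576 + \left(225546 - 139585\right) = 576 + 85961 = 86537$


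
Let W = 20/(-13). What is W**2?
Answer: 400/169 ≈ 2.3669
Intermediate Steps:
W = -20/13 (W = 20*(-1/13) = -20/13 ≈ -1.5385)
W**2 = (-20/13)**2 = 400/169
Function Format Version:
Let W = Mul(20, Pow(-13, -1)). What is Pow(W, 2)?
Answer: Rational(400, 169) ≈ 2.3669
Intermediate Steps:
W = Rational(-20, 13) (W = Mul(20, Rational(-1, 13)) = Rational(-20, 13) ≈ -1.5385)
Pow(W, 2) = Pow(Rational(-20, 13), 2) = Rational(400, 169)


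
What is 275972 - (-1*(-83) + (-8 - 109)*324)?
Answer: 313797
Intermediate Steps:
275972 - (-1*(-83) + (-8 - 109)*324) = 275972 - (83 - 117*324) = 275972 - (83 - 37908) = 275972 - 1*(-37825) = 275972 + 37825 = 313797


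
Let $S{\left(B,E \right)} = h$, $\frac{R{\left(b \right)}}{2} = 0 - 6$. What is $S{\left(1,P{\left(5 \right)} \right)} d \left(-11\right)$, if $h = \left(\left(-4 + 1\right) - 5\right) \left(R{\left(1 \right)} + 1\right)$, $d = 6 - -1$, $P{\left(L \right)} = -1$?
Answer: $-6776$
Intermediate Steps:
$d = 7$ ($d = 6 + 1 = 7$)
$R{\left(b \right)} = -12$ ($R{\left(b \right)} = 2 \left(0 - 6\right) = 2 \left(-6\right) = -12$)
$h = 88$ ($h = \left(\left(-4 + 1\right) - 5\right) \left(-12 + 1\right) = \left(-3 - 5\right) \left(-11\right) = \left(-8\right) \left(-11\right) = 88$)
$S{\left(B,E \right)} = 88$
$S{\left(1,P{\left(5 \right)} \right)} d \left(-11\right) = 88 \cdot 7 \left(-11\right) = 616 \left(-11\right) = -6776$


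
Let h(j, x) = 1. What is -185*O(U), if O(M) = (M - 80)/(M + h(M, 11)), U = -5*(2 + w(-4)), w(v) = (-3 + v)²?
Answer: -61975/254 ≈ -244.00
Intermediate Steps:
U = -255 (U = -5*(2 + (-3 - 4)²) = -5*(2 + (-7)²) = -5*(2 + 49) = -5*51 = -255)
O(M) = (-80 + M)/(1 + M) (O(M) = (M - 80)/(M + 1) = (-80 + M)/(1 + M))
-185*O(U) = -185*(-80 - 255)/(1 - 255) = -185*(-335)/(-254) = -(-185)*(-335)/254 = -185*335/254 = -61975/254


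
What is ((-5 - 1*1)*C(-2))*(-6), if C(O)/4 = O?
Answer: -288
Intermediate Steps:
C(O) = 4*O
((-5 - 1*1)*C(-2))*(-6) = ((-5 - 1*1)*(4*(-2)))*(-6) = ((-5 - 1)*(-8))*(-6) = -6*(-8)*(-6) = 48*(-6) = -288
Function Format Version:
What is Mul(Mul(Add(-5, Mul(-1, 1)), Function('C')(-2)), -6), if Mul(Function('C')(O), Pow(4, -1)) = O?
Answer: -288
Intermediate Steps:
Function('C')(O) = Mul(4, O)
Mul(Mul(Add(-5, Mul(-1, 1)), Function('C')(-2)), -6) = Mul(Mul(Add(-5, Mul(-1, 1)), Mul(4, -2)), -6) = Mul(Mul(Add(-5, -1), -8), -6) = Mul(Mul(-6, -8), -6) = Mul(48, -6) = -288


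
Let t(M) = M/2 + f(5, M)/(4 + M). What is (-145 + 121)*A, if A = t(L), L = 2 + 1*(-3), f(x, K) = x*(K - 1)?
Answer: 92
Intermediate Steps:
f(x, K) = x*(-1 + K)
L = -1 (L = 2 - 3 = -1)
t(M) = M/2 + (-5 + 5*M)/(4 + M) (t(M) = M/2 + (5*(-1 + M))/(4 + M) = M*(½) + (-5 + 5*M)/(4 + M) = M/2 + (-5 + 5*M)/(4 + M))
A = -23/6 (A = (-10 + (-1)² + 14*(-1))/(2*(4 - 1)) = (½)*(-10 + 1 - 14)/3 = (½)*(⅓)*(-23) = -23/6 ≈ -3.8333)
(-145 + 121)*A = (-145 + 121)*(-23/6) = -24*(-23/6) = 92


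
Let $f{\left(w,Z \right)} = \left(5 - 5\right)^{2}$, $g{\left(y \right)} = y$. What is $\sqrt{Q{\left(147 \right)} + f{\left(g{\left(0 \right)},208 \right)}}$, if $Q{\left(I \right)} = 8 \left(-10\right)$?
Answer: $4 i \sqrt{5} \approx 8.9443 i$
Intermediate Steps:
$Q{\left(I \right)} = -80$
$f{\left(w,Z \right)} = 0$ ($f{\left(w,Z \right)} = 0^{2} = 0$)
$\sqrt{Q{\left(147 \right)} + f{\left(g{\left(0 \right)},208 \right)}} = \sqrt{-80 + 0} = \sqrt{-80} = 4 i \sqrt{5}$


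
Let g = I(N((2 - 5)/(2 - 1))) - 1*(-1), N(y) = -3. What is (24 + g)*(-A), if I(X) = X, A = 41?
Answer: -902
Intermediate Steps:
g = -2 (g = -3 - 1*(-1) = -3 + 1 = -2)
(24 + g)*(-A) = (24 - 2)*(-1*41) = 22*(-41) = -902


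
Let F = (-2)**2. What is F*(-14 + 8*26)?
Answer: 776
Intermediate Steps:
F = 4
F*(-14 + 8*26) = 4*(-14 + 8*26) = 4*(-14 + 208) = 4*194 = 776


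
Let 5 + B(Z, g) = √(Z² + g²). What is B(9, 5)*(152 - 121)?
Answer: -155 + 31*√106 ≈ 164.16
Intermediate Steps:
B(Z, g) = -5 + √(Z² + g²)
B(9, 5)*(152 - 121) = (-5 + √(9² + 5²))*(152 - 121) = (-5 + √(81 + 25))*31 = (-5 + √106)*31 = -155 + 31*√106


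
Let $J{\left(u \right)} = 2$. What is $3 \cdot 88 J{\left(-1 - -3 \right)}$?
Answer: $528$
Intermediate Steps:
$3 \cdot 88 J{\left(-1 - -3 \right)} = 3 \cdot 88 \cdot 2 = 264 \cdot 2 = 528$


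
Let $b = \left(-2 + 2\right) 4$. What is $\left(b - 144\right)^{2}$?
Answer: $20736$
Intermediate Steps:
$b = 0$ ($b = 0 \cdot 4 = 0$)
$\left(b - 144\right)^{2} = \left(0 - 144\right)^{2} = \left(-144\right)^{2} = 20736$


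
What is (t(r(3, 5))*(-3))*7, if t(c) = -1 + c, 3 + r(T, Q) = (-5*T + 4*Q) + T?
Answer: -84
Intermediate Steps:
r(T, Q) = -3 - 4*T + 4*Q (r(T, Q) = -3 + ((-5*T + 4*Q) + T) = -3 + (-4*T + 4*Q) = -3 - 4*T + 4*Q)
(t(r(3, 5))*(-3))*7 = ((-1 + (-3 - 4*3 + 4*5))*(-3))*7 = ((-1 + (-3 - 12 + 20))*(-3))*7 = ((-1 + 5)*(-3))*7 = (4*(-3))*7 = -12*7 = -84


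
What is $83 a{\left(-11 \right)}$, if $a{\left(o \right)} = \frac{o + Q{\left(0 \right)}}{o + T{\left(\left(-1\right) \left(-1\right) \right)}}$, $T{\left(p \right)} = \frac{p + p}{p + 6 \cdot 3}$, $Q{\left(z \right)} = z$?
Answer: $\frac{17347}{207} \approx 83.802$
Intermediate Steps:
$T{\left(p \right)} = \frac{2 p}{18 + p}$ ($T{\left(p \right)} = \frac{2 p}{p + 18} = \frac{2 p}{18 + p}$)
$a{\left(o \right)} = \frac{o}{\frac{2}{19} + o}$ ($a{\left(o \right)} = \frac{o + 0}{o + \frac{2 \left(\left(-1\right) \left(-1\right)\right)}{18 - -1}} = \frac{o}{o + 2 \cdot 1 \frac{1}{18 + 1}} = \frac{o}{o + 2 \cdot 1 \cdot \frac{1}{19}} = \frac{o}{o + \frac{2}{19}} = \frac{o}{\frac{2}{19} + o}$)
$83 a{\left(-11 \right)} = 83 \cdot 19 \left(-11\right) \frac{1}{2 + 19 \left(-11\right)} = 83 \cdot 19 \left(-11\right) \frac{1}{2 - 209} = 83 \cdot 19 \left(-11\right) \frac{1}{-207} = 83 \cdot 19 \left(-11\right) \left(- \frac{1}{207}\right) = 83 \cdot \frac{209}{207} = \frac{17347}{207}$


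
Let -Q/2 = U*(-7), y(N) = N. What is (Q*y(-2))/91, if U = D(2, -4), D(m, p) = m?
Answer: -8/13 ≈ -0.61539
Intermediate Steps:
U = 2
Q = 28 (Q = -4*(-7) = -2*(-14) = 28)
(Q*y(-2))/91 = (28*(-2))/91 = -56*1/91 = -8/13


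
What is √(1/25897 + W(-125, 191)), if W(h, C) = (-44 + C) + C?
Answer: √226681283739/25897 ≈ 18.385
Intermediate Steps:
W(h, C) = -44 + 2*C
√(1/25897 + W(-125, 191)) = √(1/25897 + (-44 + 2*191)) = √(1/25897 + (-44 + 382)) = √(1/25897 + 338) = √(8753187/25897) = √226681283739/25897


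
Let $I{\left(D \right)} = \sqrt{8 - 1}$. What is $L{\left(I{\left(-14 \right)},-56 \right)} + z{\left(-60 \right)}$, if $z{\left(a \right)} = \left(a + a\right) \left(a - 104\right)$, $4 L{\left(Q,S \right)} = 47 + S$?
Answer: $\frac{78711}{4} \approx 19678.0$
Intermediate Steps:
$I{\left(D \right)} = \sqrt{7}$
$L{\left(Q,S \right)} = \frac{47}{4} + \frac{S}{4}$ ($L{\left(Q,S \right)} = \frac{47 + S}{4} = \frac{47}{4} + \frac{S}{4}$)
$z{\left(a \right)} = 2 a \left(-104 + a\right)$
$L{\left(I{\left(-14 \right)},-56 \right)} + z{\left(-60 \right)} = \left(\frac{47}{4} + \frac{1}{4} \left(-56\right)\right) + 2 \left(-60\right) \left(-104 - 60\right) = \left(\frac{47}{4} - 14\right) + 2 \left(-60\right) \left(-164\right) = - \frac{9}{4} + 19680 = \frac{78711}{4}$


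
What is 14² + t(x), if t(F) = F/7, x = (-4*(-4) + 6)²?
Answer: 1856/7 ≈ 265.14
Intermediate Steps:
x = 484 (x = (16 + 6)² = 22² = 484)
t(F) = F/7 (t(F) = F*(⅐) = F/7)
14² + t(x) = 14² + (⅐)*484 = 196 + 484/7 = 1856/7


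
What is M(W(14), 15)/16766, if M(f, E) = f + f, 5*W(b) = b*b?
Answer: 196/41915 ≈ 0.0046761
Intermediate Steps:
W(b) = b²/5 (W(b) = (b*b)/5 = b²/5)
M(f, E) = 2*f
M(W(14), 15)/16766 = (2*((⅕)*14²))/16766 = (2*((⅕)*196))*(1/16766) = (2*(196/5))*(1/16766) = (392/5)*(1/16766) = 196/41915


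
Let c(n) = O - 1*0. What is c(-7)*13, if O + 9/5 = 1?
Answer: -52/5 ≈ -10.400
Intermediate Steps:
O = -4/5 (O = -9/5 + 1 = -4/5 ≈ -0.80000)
c(n) = -4/5 (c(n) = -4/5 - 1*0 = -4/5 + 0 = -4/5)
c(-7)*13 = -4/5*13 = -52/5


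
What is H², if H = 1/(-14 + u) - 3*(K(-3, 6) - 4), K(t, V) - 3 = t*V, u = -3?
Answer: 937024/289 ≈ 3242.3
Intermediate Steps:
K(t, V) = 3 + V*t (K(t, V) = 3 + t*V = 3 + V*t)
H = 968/17 (H = 1/(-14 - 3) - 3*((3 + 6*(-3)) - 4) = 1/(-17) - 3*((3 - 18) - 4) = -1/17 - 3*(-15 - 4) = -1/17 - 3*(-19) = -1/17 + 57 = 968/17 ≈ 56.941)
H² = (968/17)² = 937024/289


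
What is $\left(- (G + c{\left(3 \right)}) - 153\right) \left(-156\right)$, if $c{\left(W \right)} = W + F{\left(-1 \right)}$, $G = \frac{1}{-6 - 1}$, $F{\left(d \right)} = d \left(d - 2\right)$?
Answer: $\frac{173472}{7} \approx 24782.0$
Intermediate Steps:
$F{\left(d \right)} = d \left(-2 + d\right)$
$G = - \frac{1}{7}$ ($G = \frac{1}{-7} = - \frac{1}{7} \approx -0.14286$)
$c{\left(W \right)} = 3 + W$ ($c{\left(W \right)} = W - \left(-2 - 1\right) = W - -3 = W + 3 = 3 + W$)
$\left(- (G + c{\left(3 \right)}) - 153\right) \left(-156\right) = \left(- (- \frac{1}{7} + \left(3 + 3\right)) - 153\right) \left(-156\right) = \left(- (- \frac{1}{7} + 6) - 153\right) \left(-156\right) = \left(\left(-1\right) \frac{41}{7} - 153\right) \left(-156\right) = \left(- \frac{41}{7} - 153\right) \left(-156\right) = \left(- \frac{1112}{7}\right) \left(-156\right) = \frac{173472}{7}$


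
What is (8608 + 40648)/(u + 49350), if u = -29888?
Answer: 24628/9731 ≈ 2.5309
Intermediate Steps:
(8608 + 40648)/(u + 49350) = (8608 + 40648)/(-29888 + 49350) = 49256/19462 = 49256*(1/19462) = 24628/9731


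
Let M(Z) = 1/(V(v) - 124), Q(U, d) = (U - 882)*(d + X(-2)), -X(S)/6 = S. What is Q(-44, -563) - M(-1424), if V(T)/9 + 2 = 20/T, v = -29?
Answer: 2192951377/4298 ≈ 5.1023e+5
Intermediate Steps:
X(S) = -6*S
V(T) = -18 + 180/T (V(T) = -18 + 9*(20/T) = -18 + 180/T)
Q(U, d) = (-882 + U)*(12 + d) (Q(U, d) = (U - 882)*(d - 6*(-2)) = (-882 + U)*(d + 12) = (-882 + U)*(12 + d))
M(Z) = -29/4298 (M(Z) = 1/((-18 + 180/(-29)) - 124) = 1/((-18 + 180*(-1/29)) - 124) = 1/((-18 - 180/29) - 124) = 1/(-702/29 - 124) = 1/(-4298/29) = -29/4298)
Q(-44, -563) - M(-1424) = (-10584 - 882*(-563) + 12*(-44) - 44*(-563)) - 1*(-29/4298) = (-10584 + 496566 - 528 + 24772) + 29/4298 = 510226 + 29/4298 = 2192951377/4298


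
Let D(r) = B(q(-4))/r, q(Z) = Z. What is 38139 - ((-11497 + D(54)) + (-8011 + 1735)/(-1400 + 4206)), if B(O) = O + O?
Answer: 1880351654/37881 ≈ 49638.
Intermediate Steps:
B(O) = 2*O
D(r) = -8/r (D(r) = (2*(-4))/r = -8/r)
38139 - ((-11497 + D(54)) + (-8011 + 1735)/(-1400 + 4206)) = 38139 - ((-11497 - 8/54) + (-8011 + 1735)/(-1400 + 4206)) = 38139 - ((-11497 - 8*1/54) - 6276/2806) = 38139 - ((-11497 - 4/27) - 6276*1/2806) = 38139 - (-310423/27 - 3138/1403) = 38139 - 1*(-435608195/37881) = 38139 + 435608195/37881 = 1880351654/37881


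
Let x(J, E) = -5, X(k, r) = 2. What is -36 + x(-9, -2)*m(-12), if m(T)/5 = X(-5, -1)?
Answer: -86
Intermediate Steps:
m(T) = 10 (m(T) = 5*2 = 10)
-36 + x(-9, -2)*m(-12) = -36 - 5*10 = -36 - 50 = -86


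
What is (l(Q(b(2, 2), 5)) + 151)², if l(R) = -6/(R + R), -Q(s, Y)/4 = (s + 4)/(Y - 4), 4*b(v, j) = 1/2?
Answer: 2765569/121 ≈ 22856.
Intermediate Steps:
b(v, j) = ⅛ (b(v, j) = (¼)/2 = (¼)*(½) = ⅛)
Q(s, Y) = -4*(4 + s)/(-4 + Y) (Q(s, Y) = -4*(s + 4)/(Y - 4) = -4*(4 + s)/(-4 + Y))
l(R) = -3/R (l(R) = -6*1/(2*R) = -3/R)
(l(Q(b(2, 2), 5)) + 151)² = (-3*(-4 + 5)/(4*(-4 - 1*⅛)) + 151)² = (-3*1/(4*(-4 - ⅛)) + 151)² = (-3/(4*1*(-33/8)) + 151)² = (-3/(-33/2) + 151)² = (-3*(-2/33) + 151)² = (2/11 + 151)² = (1663/11)² = 2765569/121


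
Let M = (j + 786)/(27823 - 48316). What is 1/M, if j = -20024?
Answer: 20493/19238 ≈ 1.0652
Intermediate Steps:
M = 19238/20493 (M = (-20024 + 786)/(27823 - 48316) = -19238/(-20493) = -19238*(-1/20493) = 19238/20493 ≈ 0.93876)
1/M = 1/(19238/20493) = 20493/19238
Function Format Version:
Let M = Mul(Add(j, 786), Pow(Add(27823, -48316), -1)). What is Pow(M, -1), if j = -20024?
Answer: Rational(20493, 19238) ≈ 1.0652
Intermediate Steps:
M = Rational(19238, 20493) (M = Mul(Add(-20024, 786), Pow(Add(27823, -48316), -1)) = Mul(-19238, Pow(-20493, -1)) = Mul(-19238, Rational(-1, 20493)) = Rational(19238, 20493) ≈ 0.93876)
Pow(M, -1) = Pow(Rational(19238, 20493), -1) = Rational(20493, 19238)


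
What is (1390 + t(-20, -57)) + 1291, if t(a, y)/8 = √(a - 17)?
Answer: 2681 + 8*I*√37 ≈ 2681.0 + 48.662*I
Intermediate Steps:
t(a, y) = 8*√(-17 + a) (t(a, y) = 8*√(a - 17) = 8*√(-17 + a))
(1390 + t(-20, -57)) + 1291 = (1390 + 8*√(-17 - 20)) + 1291 = (1390 + 8*√(-37)) + 1291 = (1390 + 8*(I*√37)) + 1291 = (1390 + 8*I*√37) + 1291 = 2681 + 8*I*√37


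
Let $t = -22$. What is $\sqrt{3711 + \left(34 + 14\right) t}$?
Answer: $3 \sqrt{295} \approx 51.527$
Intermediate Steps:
$\sqrt{3711 + \left(34 + 14\right) t} = \sqrt{3711 + \left(34 + 14\right) \left(-22\right)} = \sqrt{3711 + 48 \left(-22\right)} = \sqrt{3711 - 1056} = \sqrt{2655} = 3 \sqrt{295}$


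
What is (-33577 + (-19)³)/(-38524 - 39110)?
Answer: 20218/38817 ≈ 0.52085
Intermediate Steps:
(-33577 + (-19)³)/(-38524 - 39110) = (-33577 - 6859)/(-77634) = -40436*(-1/77634) = 20218/38817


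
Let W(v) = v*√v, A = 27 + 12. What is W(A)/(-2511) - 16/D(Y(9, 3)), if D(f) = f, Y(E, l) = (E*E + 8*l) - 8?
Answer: -16/97 - 13*√39/837 ≈ -0.26194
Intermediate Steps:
A = 39
Y(E, l) = -8 + E² + 8*l (Y(E, l) = (E² + 8*l) - 8 = -8 + E² + 8*l)
W(v) = v^(3/2)
W(A)/(-2511) - 16/D(Y(9, 3)) = 39^(3/2)/(-2511) - 16/(-8 + 9² + 8*3) = (39*√39)*(-1/2511) - 16/(-8 + 81 + 24) = -13*√39/837 - 16/97 = -16/97 - 13*√39/837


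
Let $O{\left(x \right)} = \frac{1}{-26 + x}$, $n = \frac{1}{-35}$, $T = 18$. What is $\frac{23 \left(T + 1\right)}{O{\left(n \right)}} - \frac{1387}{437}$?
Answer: $- \frac{9159016}{805} \approx -11378.0$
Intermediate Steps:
$n = - \frac{1}{35} \approx -0.028571$
$\frac{23 \left(T + 1\right)}{O{\left(n \right)}} - \frac{1387}{437} = \frac{23 \left(18 + 1\right)}{\frac{1}{-26 - \frac{1}{35}}} - \frac{1387}{437} = \frac{23 \cdot 19}{\frac{1}{- \frac{911}{35}}} - \frac{73}{23} = \frac{437}{- \frac{35}{911}} - \frac{73}{23} = 437 \left(- \frac{911}{35}\right) - \frac{73}{23} = - \frac{398107}{35} - \frac{73}{23} = - \frac{9159016}{805}$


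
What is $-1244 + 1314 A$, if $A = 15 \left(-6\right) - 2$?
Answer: $-122132$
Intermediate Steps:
$A = -92$ ($A = -90 - 2 = -92$)
$-1244 + 1314 A = -1244 + 1314 \left(-92\right) = -1244 - 120888 = -122132$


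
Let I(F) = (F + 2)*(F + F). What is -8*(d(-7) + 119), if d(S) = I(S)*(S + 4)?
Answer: 728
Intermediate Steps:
I(F) = 2*F*(2 + F) (I(F) = (2 + F)*(2*F) = 2*F*(2 + F))
d(S) = 2*S*(2 + S)*(4 + S) (d(S) = (2*S*(2 + S))*(S + 4) = (2*S*(2 + S))*(4 + S) = 2*S*(2 + S)*(4 + S))
-8*(d(-7) + 119) = -8*(2*(-7)*(2 - 7)*(4 - 7) + 119) = -8*(2*(-7)*(-5)*(-3) + 119) = -8*(-210 + 119) = -8*(-91) = 728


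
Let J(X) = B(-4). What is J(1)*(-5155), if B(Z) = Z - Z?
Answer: 0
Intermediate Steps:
B(Z) = 0
J(X) = 0
J(1)*(-5155) = 0*(-5155) = 0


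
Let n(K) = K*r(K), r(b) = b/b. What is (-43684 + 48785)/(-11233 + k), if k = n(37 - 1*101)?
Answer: -5101/11297 ≈ -0.45154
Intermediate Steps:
r(b) = 1
n(K) = K (n(K) = K*1 = K)
k = -64 (k = 37 - 1*101 = 37 - 101 = -64)
(-43684 + 48785)/(-11233 + k) = (-43684 + 48785)/(-11233 - 64) = 5101/(-11297) = 5101*(-1/11297) = -5101/11297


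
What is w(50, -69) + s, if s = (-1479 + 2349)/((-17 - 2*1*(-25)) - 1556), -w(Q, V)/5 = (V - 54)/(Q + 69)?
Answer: 833115/181237 ≈ 4.5968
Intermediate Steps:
w(Q, V) = -5*(-54 + V)/(69 + Q) (w(Q, V) = -5*(V - 54)/(Q + 69) = -5*(-54 + V)/(69 + Q))
s = -870/1523 (s = 870/((-17 - 2*(-25)) - 1556) = 870/((-17 + 50) - 1556) = 870/(33 - 1556) = 870/(-1523) = 870*(-1/1523) = -870/1523 ≈ -0.57124)
w(50, -69) + s = 5*(54 - 1*(-69))/(69 + 50) - 870/1523 = 5*(54 + 69)/119 - 870/1523 = 5*(1/119)*123 - 870/1523 = 615/119 - 870/1523 = 833115/181237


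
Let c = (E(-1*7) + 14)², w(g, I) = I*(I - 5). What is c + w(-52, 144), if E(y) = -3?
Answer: 20137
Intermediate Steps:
w(g, I) = I*(-5 + I)
c = 121 (c = (-3 + 14)² = 11² = 121)
c + w(-52, 144) = 121 + 144*(-5 + 144) = 121 + 144*139 = 121 + 20016 = 20137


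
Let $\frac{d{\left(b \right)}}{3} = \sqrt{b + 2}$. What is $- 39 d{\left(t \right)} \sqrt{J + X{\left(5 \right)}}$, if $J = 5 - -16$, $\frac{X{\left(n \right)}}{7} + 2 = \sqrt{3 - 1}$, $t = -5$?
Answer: $- 117 i \sqrt{21 + 21 \sqrt{2}} \approx - 833.07 i$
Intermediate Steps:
$X{\left(n \right)} = -14 + 7 \sqrt{2}$ ($X{\left(n \right)} = -14 + 7 \sqrt{3 - 1} = -14 + 7 \sqrt{2}$)
$J = 21$ ($J = 5 + 16 = 21$)
$d{\left(b \right)} = 3 \sqrt{2 + b}$ ($d{\left(b \right)} = 3 \sqrt{b + 2} = 3 \sqrt{2 + b}$)
$- 39 d{\left(t \right)} \sqrt{J + X{\left(5 \right)}} = - 39 \cdot 3 \sqrt{2 - 5} \sqrt{21 - \left(14 - 7 \sqrt{2}\right)} = - 39 \cdot 3 \sqrt{-3} \sqrt{7 + 7 \sqrt{2}} = - 39 \cdot 3 i \sqrt{3} \sqrt{7 + 7 \sqrt{2}} = - 117 i \sqrt{3} \sqrt{7 + 7 \sqrt{2}}$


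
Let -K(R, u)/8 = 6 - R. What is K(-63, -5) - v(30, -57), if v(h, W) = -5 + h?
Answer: -577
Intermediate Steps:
K(R, u) = -48 + 8*R (K(R, u) = -8*(6 - R) = -48 + 8*R)
K(-63, -5) - v(30, -57) = (-48 + 8*(-63)) - (-5 + 30) = (-48 - 504) - 1*25 = -552 - 25 = -577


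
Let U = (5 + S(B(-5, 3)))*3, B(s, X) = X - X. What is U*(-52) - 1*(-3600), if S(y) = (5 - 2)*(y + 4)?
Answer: 948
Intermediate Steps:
B(s, X) = 0
S(y) = 12 + 3*y (S(y) = 3*(4 + y) = 12 + 3*y)
U = 51 (U = (5 + (12 + 3*0))*3 = (5 + (12 + 0))*3 = (5 + 12)*3 = 17*3 = 51)
U*(-52) - 1*(-3600) = 51*(-52) - 1*(-3600) = -2652 + 3600 = 948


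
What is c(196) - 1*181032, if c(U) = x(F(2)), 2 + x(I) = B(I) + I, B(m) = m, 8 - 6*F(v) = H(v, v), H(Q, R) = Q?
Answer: -181032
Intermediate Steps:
F(v) = 4/3 - v/6
x(I) = -2 + 2*I (x(I) = -2 + (I + I) = -2 + 2*I)
c(U) = 0 (c(U) = -2 + 2*(4/3 - ⅙*2) = -2 + 2*(4/3 - ⅓) = -2 + 2*1 = -2 + 2 = 0)
c(196) - 1*181032 = 0 - 1*181032 = 0 - 181032 = -181032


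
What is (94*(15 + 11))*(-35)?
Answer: -85540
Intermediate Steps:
(94*(15 + 11))*(-35) = (94*26)*(-35) = 2444*(-35) = -85540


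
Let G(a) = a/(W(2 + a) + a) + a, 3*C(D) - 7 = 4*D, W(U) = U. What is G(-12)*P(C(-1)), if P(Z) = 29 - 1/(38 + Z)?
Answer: -47460/143 ≈ -331.89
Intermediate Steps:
C(D) = 7/3 + 4*D/3 (C(D) = 7/3 + (4*D)/3 = 7/3 + 4*D/3)
G(a) = a + a/(2 + 2*a) (G(a) = a/((2 + a) + a) + a = a/(2 + 2*a) + a = a + a/(2 + 2*a))
G(-12)*P(C(-1)) = ((1/2)*(-12)*(3 + 2*(-12))/(1 - 12))*((1101 + 29*(7/3 + (4/3)*(-1)))/(38 + (7/3 + (4/3)*(-1)))) = ((1/2)*(-12)*(3 - 24)/(-11))*((1101 + 29*(7/3 - 4/3))/(38 + (7/3 - 4/3))) = ((1/2)*(-12)*(-1/11)*(-21))*((1101 + 29*1)/(38 + 1)) = -126*(1101 + 29)/(11*39) = -42*1130/143 = -126/11*1130/39 = -47460/143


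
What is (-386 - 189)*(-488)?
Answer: 280600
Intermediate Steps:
(-386 - 189)*(-488) = -575*(-488) = 280600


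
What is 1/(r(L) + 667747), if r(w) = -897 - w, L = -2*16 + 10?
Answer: 1/666872 ≈ 1.4995e-6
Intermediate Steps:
L = -22 (L = -32 + 10 = -22)
1/(r(L) + 667747) = 1/((-897 - 1*(-22)) + 667747) = 1/((-897 + 22) + 667747) = 1/(-875 + 667747) = 1/666872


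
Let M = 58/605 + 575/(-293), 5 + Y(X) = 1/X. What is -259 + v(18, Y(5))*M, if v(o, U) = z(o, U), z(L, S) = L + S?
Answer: -22854211/80575 ≈ -283.64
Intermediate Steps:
Y(X) = -5 + 1/X
v(o, U) = U + o (v(o, U) = o + U = U + o)
M = -330881/177265 (M = 58*(1/605) + 575*(-1/293) = 58/605 - 575/293 = -330881/177265 ≈ -1.8666)
-259 + v(18, Y(5))*M = -259 + ((-5 + 1/5) + 18)*(-330881/177265) = -259 + ((-5 + ⅕) + 18)*(-330881/177265) = -259 + (-24/5 + 18)*(-330881/177265) = -259 + (66/5)*(-330881/177265) = -259 - 1985286/80575 = -22854211/80575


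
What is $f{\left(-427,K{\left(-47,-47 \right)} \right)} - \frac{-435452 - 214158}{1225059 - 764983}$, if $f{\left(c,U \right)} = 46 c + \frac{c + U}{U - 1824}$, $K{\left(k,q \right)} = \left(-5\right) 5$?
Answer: $- \frac{8353828884583}{425340262} \approx -19640.0$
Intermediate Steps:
$K{\left(k,q \right)} = -25$
$f{\left(c,U \right)} = 46 c + \frac{U + c}{-1824 + U}$
$f{\left(-427,K{\left(-47,-47 \right)} \right)} - \frac{-435452 - 214158}{1225059 - 764983} = \frac{-25 - -35826581 + 46 \left(-25\right) \left(-427\right)}{-1824 - 25} - \frac{-435452 - 214158}{1225059 - 764983} = \frac{-25 + 35826581 + 491050}{-1849} - - \frac{649610}{460076} = \left(- \frac{1}{1849}\right) 36317606 - \left(-649610\right) \frac{1}{460076} = - \frac{36317606}{1849} - - \frac{324805}{230038} = - \frac{36317606}{1849} + \frac{324805}{230038} = - \frac{8353828884583}{425340262}$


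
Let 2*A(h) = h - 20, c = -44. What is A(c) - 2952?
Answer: -2984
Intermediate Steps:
A(h) = -10 + h/2 (A(h) = (h - 20)/2 = (-20 + h)/2 = -10 + h/2)
A(c) - 2952 = (-10 + (1/2)*(-44)) - 2952 = (-10 - 22) - 2952 = -32 - 2952 = -2984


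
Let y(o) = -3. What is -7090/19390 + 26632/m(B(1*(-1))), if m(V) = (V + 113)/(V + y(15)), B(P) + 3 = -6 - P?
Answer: -81158339/29085 ≈ -2790.4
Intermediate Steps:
B(P) = -9 - P (B(P) = -3 + (-6 - P) = -9 - P)
m(V) = (113 + V)/(-3 + V) (m(V) = (V + 113)/(V - 3) = (113 + V)/(-3 + V))
-7090/19390 + 26632/m(B(1*(-1))) = -7090/19390 + 26632/(((113 + (-9 - (-1)))/(-3 + (-9 - (-1))))) = -7090*1/19390 + 26632/(((113 + (-9 - 1*(-1)))/(-3 + (-9 - 1*(-1))))) = -709/1939 + 26632/(((113 + (-9 + 1))/(-3 + (-9 + 1)))) = -709/1939 + 26632/(((113 - 8)/(-3 - 8))) = -709/1939 + 26632/((105/(-11))) = -709/1939 + 26632/((-1/11*105)) = -709/1939 + 26632/(-105/11) = -709/1939 + 26632*(-11/105) = -709/1939 - 292952/105 = -81158339/29085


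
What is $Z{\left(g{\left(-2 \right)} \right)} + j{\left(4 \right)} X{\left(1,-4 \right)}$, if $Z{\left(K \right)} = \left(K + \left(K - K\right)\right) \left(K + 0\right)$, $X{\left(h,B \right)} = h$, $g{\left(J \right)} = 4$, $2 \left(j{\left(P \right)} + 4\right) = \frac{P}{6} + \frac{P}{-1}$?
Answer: $\frac{31}{3} \approx 10.333$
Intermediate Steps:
$j{\left(P \right)} = -4 - \frac{5 P}{12}$ ($j{\left(P \right)} = -4 + \frac{\frac{P}{6} + \frac{P}{-1}}{2} = -4 + \frac{P \frac{1}{6} + P \left(-1\right)}{2} = -4 + \frac{\frac{P}{6} - P}{2} = -4 + \frac{\left(- \frac{5}{6}\right) P}{2} = -4 - \frac{5 P}{12}$)
$Z{\left(K \right)} = K^{2}$ ($Z{\left(K \right)} = \left(K + 0\right) K = K K = K^{2}$)
$Z{\left(g{\left(-2 \right)} \right)} + j{\left(4 \right)} X{\left(1,-4 \right)} = 4^{2} + \left(-4 - \frac{5}{3}\right) 1 = 16 + \left(-4 - \frac{5}{3}\right) 1 = 16 - \frac{17}{3} = \frac{31}{3}$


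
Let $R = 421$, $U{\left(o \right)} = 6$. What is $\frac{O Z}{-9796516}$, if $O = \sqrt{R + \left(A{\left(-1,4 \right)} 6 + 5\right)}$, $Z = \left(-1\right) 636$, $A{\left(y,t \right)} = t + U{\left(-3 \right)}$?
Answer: $\frac{1431 \sqrt{6}}{2449129} \approx 0.0014312$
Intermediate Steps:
$A{\left(y,t \right)} = 6 + t$ ($A{\left(y,t \right)} = t + 6 = 6 + t$)
$Z = -636$
$O = 9 \sqrt{6}$ ($O = \sqrt{421 + \left(\left(6 + 4\right) 6 + 5\right)} = \sqrt{421 + \left(10 \cdot 6 + 5\right)} = \sqrt{421 + \left(60 + 5\right)} = \sqrt{421 + 65} = \sqrt{486} = 9 \sqrt{6} \approx 22.045$)
$\frac{O Z}{-9796516} = \frac{9 \sqrt{6} \left(-636\right)}{-9796516} = - 5724 \sqrt{6} \left(- \frac{1}{9796516}\right) = \frac{1431 \sqrt{6}}{2449129}$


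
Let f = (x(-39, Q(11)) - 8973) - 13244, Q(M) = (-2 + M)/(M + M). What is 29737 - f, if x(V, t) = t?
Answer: 1142979/22 ≈ 51954.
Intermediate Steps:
Q(M) = (-2 + M)/(2*M) (Q(M) = (-2 + M)/((2*M)) = (-2 + M)*(1/(2*M)) = (-2 + M)/(2*M))
f = -488765/22 (f = ((½)*(-2 + 11)/11 - 8973) - 13244 = ((½)*(1/11)*9 - 8973) - 13244 = (9/22 - 8973) - 13244 = -197397/22 - 13244 = -488765/22 ≈ -22217.)
29737 - f = 29737 - 1*(-488765/22) = 29737 + 488765/22 = 1142979/22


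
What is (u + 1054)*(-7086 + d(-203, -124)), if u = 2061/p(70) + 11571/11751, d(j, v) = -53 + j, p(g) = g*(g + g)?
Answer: -148695132276727/19193300 ≈ -7.7472e+6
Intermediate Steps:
p(g) = 2*g² (p(g) = g*(2*g) = 2*g²)
u = 45871537/38386600 (u = 2061/((2*70²)) + 11571/11751 = 2061/((2*4900)) + 11571*(1/11751) = 2061/9800 + 3857/3917 = 45871537/38386600 ≈ 1.1950)
(u + 1054)*(-7086 + d(-203, -124)) = (45871537/38386600 + 1054)*(-7086 + (-53 - 203)) = 40505347937*(-7086 - 256)/38386600 = (40505347937/38386600)*(-7342) = -148695132276727/19193300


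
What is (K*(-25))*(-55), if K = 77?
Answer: 105875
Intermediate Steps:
(K*(-25))*(-55) = (77*(-25))*(-55) = -1925*(-55) = 105875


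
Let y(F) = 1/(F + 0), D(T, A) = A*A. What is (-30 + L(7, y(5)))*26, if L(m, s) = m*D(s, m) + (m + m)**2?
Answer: 13234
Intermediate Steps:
D(T, A) = A**2
y(F) = 1/F
L(m, s) = m**3 + 4*m**2 (L(m, s) = m*m**2 + (m + m)**2 = m**3 + (2*m)**2 = m**3 + 4*m**2)
(-30 + L(7, y(5)))*26 = (-30 + 7**2*(4 + 7))*26 = (-30 + 49*11)*26 = (-30 + 539)*26 = 509*26 = 13234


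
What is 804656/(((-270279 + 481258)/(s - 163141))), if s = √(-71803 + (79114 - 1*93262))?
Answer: -131272384496/210979 + 804656*I*√85951/210979 ≈ -6.2221e+5 + 1118.1*I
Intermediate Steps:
s = I*√85951 (s = √(-71803 + (79114 - 93262)) = √(-71803 - 14148) = √(-85951) = I*√85951 ≈ 293.17*I)
804656/(((-270279 + 481258)/(s - 163141))) = 804656/(((-270279 + 481258)/(I*√85951 - 163141))) = 804656/((210979/(-163141 + I*√85951))) = 804656*(-163141/210979 + I*√85951/210979) = -131272384496/210979 + 804656*I*√85951/210979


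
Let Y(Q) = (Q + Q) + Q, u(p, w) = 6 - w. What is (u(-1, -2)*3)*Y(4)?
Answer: 288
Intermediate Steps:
Y(Q) = 3*Q (Y(Q) = 2*Q + Q = 3*Q)
(u(-1, -2)*3)*Y(4) = ((6 - 1*(-2))*3)*(3*4) = ((6 + 2)*3)*12 = (8*3)*12 = 24*12 = 288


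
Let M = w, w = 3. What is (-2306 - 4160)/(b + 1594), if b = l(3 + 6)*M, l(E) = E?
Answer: -6466/1621 ≈ -3.9889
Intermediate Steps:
M = 3
b = 27 (b = (3 + 6)*3 = 9*3 = 27)
(-2306 - 4160)/(b + 1594) = (-2306 - 4160)/(27 + 1594) = -6466/1621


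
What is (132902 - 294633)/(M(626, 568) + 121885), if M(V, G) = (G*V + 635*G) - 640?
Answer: -161731/837493 ≈ -0.19311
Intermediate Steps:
M(V, G) = -640 + 635*G + G*V (M(V, G) = (635*G + G*V) - 640 = -640 + 635*G + G*V)
(132902 - 294633)/(M(626, 568) + 121885) = (132902 - 294633)/((-640 + 635*568 + 568*626) + 121885) = -161731/((-640 + 360680 + 355568) + 121885) = -161731/(715608 + 121885) = -161731/837493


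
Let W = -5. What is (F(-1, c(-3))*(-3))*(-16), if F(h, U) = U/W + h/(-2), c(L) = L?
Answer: 264/5 ≈ 52.800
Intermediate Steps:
F(h, U) = -h/2 - U/5 (F(h, U) = U/(-5) + h/(-2) = U*(-⅕) + h*(-½) = -U/5 - h/2 = -h/2 - U/5)
(F(-1, c(-3))*(-3))*(-16) = ((-½*(-1) - ⅕*(-3))*(-3))*(-16) = ((½ + ⅗)*(-3))*(-16) = ((11/10)*(-3))*(-16) = -33/10*(-16) = 264/5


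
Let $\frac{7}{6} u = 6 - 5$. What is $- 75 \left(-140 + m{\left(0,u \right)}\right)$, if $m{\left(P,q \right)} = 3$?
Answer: $10275$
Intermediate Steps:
$u = \frac{6}{7}$ ($u = \frac{6 \left(6 - 5\right)}{7} = \frac{6}{7} \cdot 1 = \frac{6}{7} \approx 0.85714$)
$- 75 \left(-140 + m{\left(0,u \right)}\right) = - 75 \left(-140 + 3\right) = \left(-75\right) \left(-137\right) = 10275$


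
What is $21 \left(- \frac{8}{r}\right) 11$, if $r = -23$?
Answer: $\frac{1848}{23} \approx 80.348$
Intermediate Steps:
$21 \left(- \frac{8}{r}\right) 11 = 21 \left(- \frac{8}{-23}\right) 11 = 21 \left(\left(-8\right) \left(- \frac{1}{23}\right)\right) 11 = 21 \cdot \frac{8}{23} \cdot 11 = \frac{168}{23} \cdot 11 = \frac{1848}{23}$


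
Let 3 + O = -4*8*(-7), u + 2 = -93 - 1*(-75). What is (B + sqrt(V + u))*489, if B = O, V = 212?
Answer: 108069 + 3912*sqrt(3) ≈ 1.1484e+5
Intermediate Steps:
u = -20 (u = -2 + (-93 - 1*(-75)) = -2 + (-93 + 75) = -2 - 18 = -20)
O = 221 (O = -3 - 4*8*(-7) = -3 - 32*(-7) = -3 + 224 = 221)
B = 221
(B + sqrt(V + u))*489 = (221 + sqrt(212 - 20))*489 = (221 + sqrt(192))*489 = (221 + 8*sqrt(3))*489 = 108069 + 3912*sqrt(3)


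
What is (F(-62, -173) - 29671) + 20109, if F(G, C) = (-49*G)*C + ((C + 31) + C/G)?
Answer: -33187063/62 ≈ -5.3528e+5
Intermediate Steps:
F(G, C) = 31 + C + C/G - 49*C*G (F(G, C) = -49*C*G + ((31 + C) + C/G) = -49*C*G + (31 + C + C/G) = 31 + C + C/G - 49*C*G)
(F(-62, -173) - 29671) + 20109 = ((31 - 173 - 173/(-62) - 49*(-173)*(-62)) - 29671) + 20109 = ((31 - 173 - 173*(-1/62) - 525574) - 29671) + 20109 = ((31 - 173 + 173/62 - 525574) - 29671) + 20109 = (-32594219/62 - 29671) + 20109 = -34433821/62 + 20109 = -33187063/62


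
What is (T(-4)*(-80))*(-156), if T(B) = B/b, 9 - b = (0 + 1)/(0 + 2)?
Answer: -99840/17 ≈ -5872.9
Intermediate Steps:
b = 17/2 (b = 9 - (0 + 1)/(0 + 2) = 9 - 1/2 = 9 - 1*½ = 9 - ½ = 17/2 ≈ 8.5000)
T(B) = 2*B/17 (T(B) = B/(17/2) = B*(2/17) = 2*B/17)
(T(-4)*(-80))*(-156) = (((2/17)*(-4))*(-80))*(-156) = -8/17*(-80)*(-156) = (640/17)*(-156) = -99840/17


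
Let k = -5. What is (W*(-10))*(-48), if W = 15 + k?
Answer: 4800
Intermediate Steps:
W = 10 (W = 15 - 5 = 10)
(W*(-10))*(-48) = (10*(-10))*(-48) = -100*(-48) = 4800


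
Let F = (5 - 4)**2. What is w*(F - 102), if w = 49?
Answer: -4949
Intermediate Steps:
F = 1 (F = 1**2 = 1)
w*(F - 102) = 49*(1 - 102) = 49*(-101) = -4949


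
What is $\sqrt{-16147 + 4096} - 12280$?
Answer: $-12280 + 3 i \sqrt{1339} \approx -12280.0 + 109.78 i$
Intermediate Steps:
$\sqrt{-16147 + 4096} - 12280 = \sqrt{-12051} - 12280 = 3 i \sqrt{1339} - 12280 = -12280 + 3 i \sqrt{1339}$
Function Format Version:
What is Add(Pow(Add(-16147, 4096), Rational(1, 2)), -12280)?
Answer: Add(-12280, Mul(3, I, Pow(1339, Rational(1, 2)))) ≈ Add(-12280., Mul(109.78, I))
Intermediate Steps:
Add(Pow(Add(-16147, 4096), Rational(1, 2)), -12280) = Add(Pow(-12051, Rational(1, 2)), -12280) = Add(Mul(3, I, Pow(1339, Rational(1, 2))), -12280) = Add(-12280, Mul(3, I, Pow(1339, Rational(1, 2))))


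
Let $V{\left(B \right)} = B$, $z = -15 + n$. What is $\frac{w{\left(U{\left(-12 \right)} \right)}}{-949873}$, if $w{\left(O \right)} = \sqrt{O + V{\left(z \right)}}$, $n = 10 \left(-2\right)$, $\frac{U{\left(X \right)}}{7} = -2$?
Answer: $- \frac{7 i}{949873} \approx - 7.3694 \cdot 10^{-6} i$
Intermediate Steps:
$U{\left(X \right)} = -14$ ($U{\left(X \right)} = 7 \left(-2\right) = -14$)
$n = -20$
$z = -35$ ($z = -15 - 20 = -35$)
$w{\left(O \right)} = \sqrt{-35 + O}$ ($w{\left(O \right)} = \sqrt{O - 35} = \sqrt{-35 + O}$)
$\frac{w{\left(U{\left(-12 \right)} \right)}}{-949873} = \frac{\sqrt{-35 - 14}}{-949873} = \sqrt{-49} \left(- \frac{1}{949873}\right) = 7 i \left(- \frac{1}{949873}\right) = - \frac{7 i}{949873}$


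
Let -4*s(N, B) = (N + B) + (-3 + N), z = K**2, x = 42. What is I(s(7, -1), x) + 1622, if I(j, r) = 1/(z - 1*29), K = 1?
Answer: 45415/28 ≈ 1622.0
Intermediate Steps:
z = 1 (z = 1**2 = 1)
s(N, B) = 3/4 - N/2 - B/4 (s(N, B) = -((N + B) + (-3 + N))/4 = -((B + N) + (-3 + N))/4 = -(-3 + B + 2*N)/4 = 3/4 - N/2 - B/4)
I(j, r) = -1/28 (I(j, r) = 1/(1 - 1*29) = 1/(1 - 29) = 1/(-28) = -1/28)
I(s(7, -1), x) + 1622 = -1/28 + 1622 = 45415/28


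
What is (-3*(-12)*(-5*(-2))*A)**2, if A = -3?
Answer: 1166400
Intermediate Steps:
(-3*(-12)*(-5*(-2))*A)**2 = (-3*(-12)*-5*(-2)*(-3))**2 = (-(-36)*10*(-3))**2 = (-(-36)*(-30))**2 = (-1*1080)**2 = (-1080)**2 = 1166400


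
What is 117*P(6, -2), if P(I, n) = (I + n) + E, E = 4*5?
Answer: 2808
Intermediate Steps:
E = 20
P(I, n) = 20 + I + n (P(I, n) = (I + n) + 20 = 20 + I + n)
117*P(6, -2) = 117*(20 + 6 - 2) = 117*24 = 2808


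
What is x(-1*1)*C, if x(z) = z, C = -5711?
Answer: 5711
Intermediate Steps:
x(-1*1)*C = -1*1*(-5711) = -1*(-5711) = 5711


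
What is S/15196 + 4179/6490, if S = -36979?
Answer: -88244813/49311020 ≈ -1.7896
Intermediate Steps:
S/15196 + 4179/6490 = -36979/15196 + 4179/6490 = -88244813/49311020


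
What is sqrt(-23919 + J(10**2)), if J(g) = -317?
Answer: 2*I*sqrt(6059) ≈ 155.68*I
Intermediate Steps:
sqrt(-23919 + J(10**2)) = sqrt(-23919 - 317) = sqrt(-24236) = 2*I*sqrt(6059)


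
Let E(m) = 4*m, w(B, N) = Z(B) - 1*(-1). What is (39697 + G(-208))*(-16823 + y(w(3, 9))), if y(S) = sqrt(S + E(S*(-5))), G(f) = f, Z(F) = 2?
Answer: -664323447 + 39489*I*sqrt(57) ≈ -6.6432e+8 + 2.9814e+5*I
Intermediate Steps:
w(B, N) = 3 (w(B, N) = 2 - 1*(-1) = 2 + 1 = 3)
y(S) = sqrt(19)*sqrt(-S) (y(S) = sqrt(S + 4*(S*(-5))) = sqrt(S + 4*(-5*S)) = sqrt(S - 20*S) = sqrt(-19*S) = sqrt(19)*sqrt(-S))
(39697 + G(-208))*(-16823 + y(w(3, 9))) = (39697 - 208)*(-16823 + sqrt(19)*sqrt(-1*3)) = 39489*(-16823 + sqrt(19)*sqrt(-3)) = 39489*(-16823 + sqrt(19)*(I*sqrt(3))) = 39489*(-16823 + I*sqrt(57)) = -664323447 + 39489*I*sqrt(57)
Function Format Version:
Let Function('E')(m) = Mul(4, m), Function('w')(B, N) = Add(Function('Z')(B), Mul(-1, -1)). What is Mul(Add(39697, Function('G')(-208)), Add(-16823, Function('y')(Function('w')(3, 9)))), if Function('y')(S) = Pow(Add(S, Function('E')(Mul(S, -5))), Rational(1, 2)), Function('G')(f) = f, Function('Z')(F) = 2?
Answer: Add(-664323447, Mul(39489, I, Pow(57, Rational(1, 2)))) ≈ Add(-6.6432e+8, Mul(2.9814e+5, I))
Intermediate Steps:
Function('w')(B, N) = 3 (Function('w')(B, N) = Add(2, Mul(-1, -1)) = Add(2, 1) = 3)
Function('y')(S) = Mul(Pow(19, Rational(1, 2)), Pow(Mul(-1, S), Rational(1, 2))) (Function('y')(S) = Pow(Add(S, Mul(4, Mul(S, -5))), Rational(1, 2)) = Pow(Add(S, Mul(4, Mul(-5, S))), Rational(1, 2)) = Pow(Add(S, Mul(-20, S)), Rational(1, 2)) = Pow(Mul(-19, S), Rational(1, 2)) = Mul(Pow(19, Rational(1, 2)), Pow(Mul(-1, S), Rational(1, 2))))
Mul(Add(39697, Function('G')(-208)), Add(-16823, Function('y')(Function('w')(3, 9)))) = Mul(Add(39697, -208), Add(-16823, Mul(Pow(19, Rational(1, 2)), Pow(Mul(-1, 3), Rational(1, 2))))) = Mul(39489, Add(-16823, Mul(Pow(19, Rational(1, 2)), Pow(-3, Rational(1, 2))))) = Mul(39489, Add(-16823, Mul(Pow(19, Rational(1, 2)), Mul(I, Pow(3, Rational(1, 2)))))) = Mul(39489, Add(-16823, Mul(I, Pow(57, Rational(1, 2))))) = Add(-664323447, Mul(39489, I, Pow(57, Rational(1, 2))))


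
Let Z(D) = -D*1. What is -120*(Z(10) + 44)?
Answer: -4080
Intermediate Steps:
Z(D) = -D
-120*(Z(10) + 44) = -120*(-1*10 + 44) = -120*(-10 + 44) = -120*34 = -4080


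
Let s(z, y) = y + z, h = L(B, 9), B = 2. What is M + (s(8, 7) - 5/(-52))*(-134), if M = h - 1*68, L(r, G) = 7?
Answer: -54181/26 ≈ -2083.9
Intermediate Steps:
h = 7
M = -61 (M = 7 - 1*68 = 7 - 68 = -61)
M + (s(8, 7) - 5/(-52))*(-134) = -61 + ((7 + 8) - 5/(-52))*(-134) = -61 + (15 - 5*(-1)/52)*(-134) = -61 + (15 - 1*(-5/52))*(-134) = -61 + (15 + 5/52)*(-134) = -61 + (785/52)*(-134) = -61 - 52595/26 = -54181/26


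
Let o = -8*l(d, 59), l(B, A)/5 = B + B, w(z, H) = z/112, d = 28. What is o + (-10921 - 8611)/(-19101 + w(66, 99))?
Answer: -2394861728/1069623 ≈ -2239.0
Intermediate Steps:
w(z, H) = z/112 (w(z, H) = z*(1/112) = z/112)
l(B, A) = 10*B (l(B, A) = 5*(B + B) = 5*(2*B) = 10*B)
o = -2240 (o = -80*28 = -8*280 = -2240)
o + (-10921 - 8611)/(-19101 + w(66, 99)) = -2240 + (-10921 - 8611)/(-19101 + (1/112)*66) = -2240 - 19532/(-19101 + 33/56) = -2240 - 19532/(-1069623/56) = -2240 - 19532*(-56/1069623) = -2240 + 1093792/1069623 = -2394861728/1069623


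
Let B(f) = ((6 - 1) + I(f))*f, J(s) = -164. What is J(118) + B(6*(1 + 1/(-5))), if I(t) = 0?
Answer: -140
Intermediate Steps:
B(f) = 5*f (B(f) = ((6 - 1) + 0)*f = (5 + 0)*f = 5*f)
J(118) + B(6*(1 + 1/(-5))) = -164 + 5*(6*(1 + 1/(-5))) = -164 + 5*(6*(1 - ⅕)) = -164 + 5*(6*(⅘)) = -164 + 5*(24/5) = -164 + 24 = -140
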